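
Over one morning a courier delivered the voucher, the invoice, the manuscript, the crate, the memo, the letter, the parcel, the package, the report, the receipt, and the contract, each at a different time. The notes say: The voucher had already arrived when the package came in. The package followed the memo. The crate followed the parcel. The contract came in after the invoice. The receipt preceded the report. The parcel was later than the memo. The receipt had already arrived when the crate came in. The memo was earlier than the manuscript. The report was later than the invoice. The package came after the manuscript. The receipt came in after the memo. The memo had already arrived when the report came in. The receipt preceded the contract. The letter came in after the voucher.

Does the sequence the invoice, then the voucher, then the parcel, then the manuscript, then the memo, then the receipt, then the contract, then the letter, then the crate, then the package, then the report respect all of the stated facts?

no

The constraints require the memo before the parcel, but in the proposed sequence the parcel appears ahead of the memo. That one violation is enough.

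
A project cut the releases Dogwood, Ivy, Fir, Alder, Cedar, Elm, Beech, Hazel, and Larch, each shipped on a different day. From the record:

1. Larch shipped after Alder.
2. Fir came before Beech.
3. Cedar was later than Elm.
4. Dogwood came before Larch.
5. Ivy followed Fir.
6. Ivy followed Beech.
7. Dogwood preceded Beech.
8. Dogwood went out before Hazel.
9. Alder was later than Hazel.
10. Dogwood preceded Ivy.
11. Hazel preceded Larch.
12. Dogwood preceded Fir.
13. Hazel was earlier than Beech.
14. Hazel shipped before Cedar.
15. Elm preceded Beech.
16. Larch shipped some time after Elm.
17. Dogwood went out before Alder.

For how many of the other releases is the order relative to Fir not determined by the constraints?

5

Forced before Fir: Dogwood; forced after Fir: Beech and Ivy.
That leaves Alder, Cedar, Elm, Hazel, and Larch with no forced order relative to Fir — 5.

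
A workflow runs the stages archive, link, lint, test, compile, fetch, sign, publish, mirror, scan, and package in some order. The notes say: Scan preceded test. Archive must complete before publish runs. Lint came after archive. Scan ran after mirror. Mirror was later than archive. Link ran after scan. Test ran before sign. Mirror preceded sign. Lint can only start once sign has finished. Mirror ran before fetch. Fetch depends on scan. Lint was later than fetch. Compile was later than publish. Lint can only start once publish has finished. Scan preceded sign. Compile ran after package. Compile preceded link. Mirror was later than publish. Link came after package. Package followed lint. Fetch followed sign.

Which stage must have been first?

Archive has a chain of constraints placing it before every other stage, so archive must be first.

archive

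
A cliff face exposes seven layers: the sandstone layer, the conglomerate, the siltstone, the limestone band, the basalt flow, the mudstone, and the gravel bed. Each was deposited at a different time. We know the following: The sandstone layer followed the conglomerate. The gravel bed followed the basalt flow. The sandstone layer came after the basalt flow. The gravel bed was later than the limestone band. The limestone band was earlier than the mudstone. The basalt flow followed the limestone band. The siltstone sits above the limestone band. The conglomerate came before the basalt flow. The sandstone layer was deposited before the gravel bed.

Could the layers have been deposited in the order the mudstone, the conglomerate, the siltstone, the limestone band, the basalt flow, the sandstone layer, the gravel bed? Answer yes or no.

no

The constraints require the limestone band before the siltstone, but in the proposed sequence the siltstone appears ahead of the limestone band. That one violation is enough.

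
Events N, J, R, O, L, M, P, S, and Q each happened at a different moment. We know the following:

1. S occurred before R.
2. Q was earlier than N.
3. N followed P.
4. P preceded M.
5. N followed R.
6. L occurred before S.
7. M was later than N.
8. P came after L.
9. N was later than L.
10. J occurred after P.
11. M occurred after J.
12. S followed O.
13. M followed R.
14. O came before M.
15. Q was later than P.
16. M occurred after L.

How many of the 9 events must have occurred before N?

Directly stated before N: L, P, Q, and R.
O reaches N via O → S → R → N.
S reaches N via S → R → N.
No chain forces J (or any of the others) ahead of N.
That's L, O, P, Q, R, and S — 6 in all.

6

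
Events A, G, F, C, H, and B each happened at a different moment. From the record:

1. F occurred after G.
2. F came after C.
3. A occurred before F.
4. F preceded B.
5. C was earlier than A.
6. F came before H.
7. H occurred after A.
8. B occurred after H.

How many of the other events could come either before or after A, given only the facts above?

1

Forced before A: C; forced after A: B, F, and H.
That leaves G with no forced order relative to A — 1.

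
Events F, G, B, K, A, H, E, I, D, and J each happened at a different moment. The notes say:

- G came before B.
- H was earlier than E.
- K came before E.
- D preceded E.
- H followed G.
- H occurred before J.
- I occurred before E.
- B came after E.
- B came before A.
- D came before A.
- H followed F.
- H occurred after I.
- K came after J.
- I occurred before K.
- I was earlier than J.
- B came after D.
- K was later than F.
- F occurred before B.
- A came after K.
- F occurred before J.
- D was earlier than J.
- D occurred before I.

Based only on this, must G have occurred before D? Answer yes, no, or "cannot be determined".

No chain of stated constraints runs from G to D, and none runs from D to G either.
So the relative order of G and D is not fixed by the given facts.

cannot be determined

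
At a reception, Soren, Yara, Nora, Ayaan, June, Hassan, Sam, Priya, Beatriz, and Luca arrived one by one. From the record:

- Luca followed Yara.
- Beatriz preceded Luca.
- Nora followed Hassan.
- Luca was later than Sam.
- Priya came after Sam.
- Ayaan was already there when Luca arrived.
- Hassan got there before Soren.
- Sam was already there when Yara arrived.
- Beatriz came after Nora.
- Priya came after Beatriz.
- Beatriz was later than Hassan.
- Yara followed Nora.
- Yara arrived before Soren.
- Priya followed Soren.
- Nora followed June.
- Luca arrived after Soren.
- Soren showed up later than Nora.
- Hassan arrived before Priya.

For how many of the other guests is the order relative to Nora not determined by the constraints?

2

Forced before Nora: Hassan and June; forced after Nora: Beatriz, Luca, Priya, Soren, and Yara.
That leaves Ayaan and Sam with no forced order relative to Nora — 2.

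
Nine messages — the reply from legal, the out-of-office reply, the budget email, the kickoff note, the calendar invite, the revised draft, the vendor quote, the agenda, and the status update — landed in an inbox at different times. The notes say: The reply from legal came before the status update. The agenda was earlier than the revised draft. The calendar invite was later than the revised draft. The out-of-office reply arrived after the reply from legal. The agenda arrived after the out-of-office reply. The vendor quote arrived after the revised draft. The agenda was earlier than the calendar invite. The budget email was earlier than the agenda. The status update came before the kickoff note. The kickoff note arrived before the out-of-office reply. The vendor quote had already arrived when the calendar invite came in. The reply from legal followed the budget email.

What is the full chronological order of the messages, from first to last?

The constraints fix every adjacent pair, so only one ordering works:
the budget email → the reply from legal → the status update → the kickoff note → the out-of-office reply → the agenda → the revised draft → the vendor quote → the calendar invite.

the budget email, the reply from legal, the status update, the kickoff note, the out-of-office reply, the agenda, the revised draft, the vendor quote, the calendar invite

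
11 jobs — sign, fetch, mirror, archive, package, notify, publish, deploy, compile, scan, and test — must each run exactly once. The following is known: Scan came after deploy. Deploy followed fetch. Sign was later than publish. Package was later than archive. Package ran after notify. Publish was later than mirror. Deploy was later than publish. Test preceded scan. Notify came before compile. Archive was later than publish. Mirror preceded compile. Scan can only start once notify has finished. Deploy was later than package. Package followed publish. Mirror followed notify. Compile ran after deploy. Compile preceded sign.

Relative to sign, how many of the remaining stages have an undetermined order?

Forced before sign: archive, compile, deploy, fetch, mirror, notify, package, and publish.
That leaves scan and test with no forced order relative to sign — 2.

2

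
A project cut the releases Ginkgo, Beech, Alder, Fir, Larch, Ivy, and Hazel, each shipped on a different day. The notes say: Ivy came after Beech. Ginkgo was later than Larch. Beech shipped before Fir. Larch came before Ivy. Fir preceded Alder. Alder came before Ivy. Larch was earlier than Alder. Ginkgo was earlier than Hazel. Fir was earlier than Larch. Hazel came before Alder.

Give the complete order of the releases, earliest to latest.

The constraints fix every adjacent pair, so only one ordering works:
Beech → Fir → Larch → Ginkgo → Hazel → Alder → Ivy.

Beech, Fir, Larch, Ginkgo, Hazel, Alder, Ivy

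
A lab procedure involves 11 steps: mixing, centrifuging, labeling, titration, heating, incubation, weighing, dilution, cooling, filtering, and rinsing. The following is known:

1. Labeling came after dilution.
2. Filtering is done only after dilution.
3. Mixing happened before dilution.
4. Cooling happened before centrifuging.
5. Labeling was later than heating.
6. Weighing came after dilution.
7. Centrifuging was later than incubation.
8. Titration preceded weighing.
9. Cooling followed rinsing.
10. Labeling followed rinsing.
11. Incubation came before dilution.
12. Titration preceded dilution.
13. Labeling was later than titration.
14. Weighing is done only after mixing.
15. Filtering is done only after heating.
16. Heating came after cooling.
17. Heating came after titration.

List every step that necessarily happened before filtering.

Directly stated before filtering: dilution and heating.
Cooling reaches filtering via cooling → heating → filtering.
Incubation reaches filtering via incubation → dilution → filtering.
Mixing reaches filtering via mixing → dilution → filtering.
Likewise rinsing and titration each reach filtering by chaining the stated constraints.
No chain forces centrifuging (or any of the others) ahead of filtering.

cooling, dilution, heating, incubation, mixing, rinsing, titration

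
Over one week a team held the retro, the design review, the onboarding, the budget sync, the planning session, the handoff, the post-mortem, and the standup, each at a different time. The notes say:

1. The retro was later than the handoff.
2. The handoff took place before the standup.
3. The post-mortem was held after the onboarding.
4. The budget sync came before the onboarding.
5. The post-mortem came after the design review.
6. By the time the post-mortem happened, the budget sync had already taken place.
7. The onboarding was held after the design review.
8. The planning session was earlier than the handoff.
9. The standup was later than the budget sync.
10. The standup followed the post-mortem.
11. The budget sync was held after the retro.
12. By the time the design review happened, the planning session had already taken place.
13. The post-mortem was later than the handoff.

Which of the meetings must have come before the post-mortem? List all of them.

Directly stated before the post-mortem: the budget sync, the design review, the handoff, and the onboarding.
The planning session reaches the post-mortem via the planning session → the handoff → the post-mortem.
The retro reaches the post-mortem via the retro → the budget sync → the post-mortem.

the budget sync, the design review, the handoff, the onboarding, the planning session, the retro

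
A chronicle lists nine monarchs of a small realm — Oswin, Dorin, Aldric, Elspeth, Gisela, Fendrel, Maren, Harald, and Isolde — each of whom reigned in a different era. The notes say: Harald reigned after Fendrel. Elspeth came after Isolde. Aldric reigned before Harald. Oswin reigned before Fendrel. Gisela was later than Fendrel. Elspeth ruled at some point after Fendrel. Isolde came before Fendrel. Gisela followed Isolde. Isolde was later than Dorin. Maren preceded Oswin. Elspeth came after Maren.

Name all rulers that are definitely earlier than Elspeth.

Dorin, Fendrel, Isolde, Maren, Oswin

Directly stated before Elspeth: Fendrel, Isolde, and Maren.
Dorin reaches Elspeth via Dorin → Isolde → Elspeth.
Oswin reaches Elspeth via Oswin → Fendrel → Elspeth.
No chain forces Gisela (or any of the others) ahead of Elspeth.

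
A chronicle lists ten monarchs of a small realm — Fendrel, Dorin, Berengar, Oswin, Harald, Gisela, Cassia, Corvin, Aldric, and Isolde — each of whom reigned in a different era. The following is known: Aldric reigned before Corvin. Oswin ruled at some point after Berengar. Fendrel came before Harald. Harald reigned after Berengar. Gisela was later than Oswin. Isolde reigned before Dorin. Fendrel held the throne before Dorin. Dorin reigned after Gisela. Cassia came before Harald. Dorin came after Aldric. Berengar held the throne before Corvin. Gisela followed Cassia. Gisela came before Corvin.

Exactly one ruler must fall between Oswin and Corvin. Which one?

Tracing the constraints gives Oswin → Gisela → Corvin, so Gisela sits after Oswin and before Corvin.
No other ruler is forced both after Oswin and before Corvin.

Gisela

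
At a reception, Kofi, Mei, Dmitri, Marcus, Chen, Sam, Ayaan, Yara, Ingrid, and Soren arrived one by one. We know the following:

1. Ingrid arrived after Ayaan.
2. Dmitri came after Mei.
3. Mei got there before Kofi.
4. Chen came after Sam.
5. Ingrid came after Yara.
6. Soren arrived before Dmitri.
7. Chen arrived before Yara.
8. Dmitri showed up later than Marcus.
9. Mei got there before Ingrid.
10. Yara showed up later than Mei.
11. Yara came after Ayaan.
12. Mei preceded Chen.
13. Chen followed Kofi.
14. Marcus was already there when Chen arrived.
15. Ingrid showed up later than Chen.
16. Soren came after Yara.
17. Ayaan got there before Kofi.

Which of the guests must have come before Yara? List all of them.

Directly stated before Yara: Ayaan, Chen, and Mei.
Kofi reaches Yara via Kofi → Chen → Yara.
Marcus reaches Yara via Marcus → Chen → Yara.
Sam reaches Yara via Sam → Chen → Yara.
No chain forces Ingrid (or any of the others) ahead of Yara.

Ayaan, Chen, Kofi, Marcus, Mei, Sam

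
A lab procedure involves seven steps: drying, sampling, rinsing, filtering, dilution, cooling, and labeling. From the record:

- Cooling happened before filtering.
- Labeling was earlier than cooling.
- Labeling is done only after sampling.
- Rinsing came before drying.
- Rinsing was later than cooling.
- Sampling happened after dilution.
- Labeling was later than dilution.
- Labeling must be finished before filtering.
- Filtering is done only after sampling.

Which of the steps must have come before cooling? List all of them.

Directly stated before cooling: labeling.
Dilution reaches cooling via dilution → labeling → cooling.
Sampling reaches cooling via sampling → labeling → cooling.
No chain forces drying (or any of the others) ahead of cooling.

dilution, labeling, sampling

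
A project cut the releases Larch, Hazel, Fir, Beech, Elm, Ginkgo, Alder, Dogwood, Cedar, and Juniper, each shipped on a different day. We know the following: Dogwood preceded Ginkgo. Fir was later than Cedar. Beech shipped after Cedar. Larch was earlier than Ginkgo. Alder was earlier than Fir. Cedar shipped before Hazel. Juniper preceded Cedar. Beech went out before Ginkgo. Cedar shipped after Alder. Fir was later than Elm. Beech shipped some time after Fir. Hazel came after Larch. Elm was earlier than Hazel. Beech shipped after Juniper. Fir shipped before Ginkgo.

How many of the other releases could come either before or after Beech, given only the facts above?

3

Forced before Beech: Alder, Cedar, Elm, Fir, and Juniper; forced after Beech: Ginkgo.
That leaves Dogwood, Hazel, and Larch with no forced order relative to Beech — 3.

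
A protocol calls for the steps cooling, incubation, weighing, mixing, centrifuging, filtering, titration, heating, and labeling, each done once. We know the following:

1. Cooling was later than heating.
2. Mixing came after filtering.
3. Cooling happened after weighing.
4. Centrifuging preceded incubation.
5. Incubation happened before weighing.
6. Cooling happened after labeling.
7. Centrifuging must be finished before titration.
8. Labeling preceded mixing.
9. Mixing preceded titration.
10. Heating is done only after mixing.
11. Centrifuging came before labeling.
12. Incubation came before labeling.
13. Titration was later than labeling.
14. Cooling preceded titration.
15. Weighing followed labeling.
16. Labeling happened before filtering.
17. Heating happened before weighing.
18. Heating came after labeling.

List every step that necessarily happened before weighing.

centrifuging, filtering, heating, incubation, labeling, mixing

Directly stated before weighing: heating, incubation, and labeling.
Centrifuging reaches weighing via centrifuging → incubation → weighing.
Filtering reaches weighing via filtering → mixing → heating → weighing.
Mixing reaches weighing via mixing → heating → weighing.
No chain forces cooling (or any of the others) ahead of weighing.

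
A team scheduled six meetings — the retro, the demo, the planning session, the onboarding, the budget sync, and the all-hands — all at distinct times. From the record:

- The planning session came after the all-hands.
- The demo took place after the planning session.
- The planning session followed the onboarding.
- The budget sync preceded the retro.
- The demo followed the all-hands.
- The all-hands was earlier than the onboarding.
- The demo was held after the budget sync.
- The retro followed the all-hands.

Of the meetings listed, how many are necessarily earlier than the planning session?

2

Directly stated before the planning session: the all-hands and the onboarding.
No chain forces the retro (or any of the others) ahead of the planning session.
That's the all-hands and the onboarding — 2 in all.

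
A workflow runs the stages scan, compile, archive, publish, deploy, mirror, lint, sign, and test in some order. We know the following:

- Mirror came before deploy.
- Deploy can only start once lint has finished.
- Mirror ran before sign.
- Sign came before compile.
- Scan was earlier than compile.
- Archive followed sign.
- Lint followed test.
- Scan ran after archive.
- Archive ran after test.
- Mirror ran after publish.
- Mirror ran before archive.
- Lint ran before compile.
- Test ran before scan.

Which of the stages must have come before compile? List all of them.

Directly stated before compile: lint, scan, and sign.
Archive reaches compile via archive → scan → compile.
Mirror reaches compile via mirror → sign → compile.
Publish reaches compile via publish → mirror → sign → compile.
Likewise test reaches compile by chaining the stated constraints.

archive, lint, mirror, publish, scan, sign, test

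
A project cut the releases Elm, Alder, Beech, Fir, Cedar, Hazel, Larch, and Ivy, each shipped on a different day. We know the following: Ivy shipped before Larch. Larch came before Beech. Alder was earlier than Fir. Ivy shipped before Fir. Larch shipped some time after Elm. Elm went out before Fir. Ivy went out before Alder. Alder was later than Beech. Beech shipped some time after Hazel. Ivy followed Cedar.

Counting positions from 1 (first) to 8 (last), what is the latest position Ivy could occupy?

Ivy must come before Alder, Beech, Fir, and Larch — 4 releases forced after it.
Everything else can be placed before Ivy in some valid order, so Ivy can sit as late as position 8 − 4 = 4.

4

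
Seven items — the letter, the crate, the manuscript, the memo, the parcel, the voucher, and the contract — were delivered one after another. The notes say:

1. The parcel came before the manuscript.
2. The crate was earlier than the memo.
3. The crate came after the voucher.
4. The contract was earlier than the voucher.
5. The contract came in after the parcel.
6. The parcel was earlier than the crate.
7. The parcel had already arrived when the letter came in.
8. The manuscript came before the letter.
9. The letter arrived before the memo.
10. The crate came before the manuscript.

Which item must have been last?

Every other item has a chain of constraints placing it before the memo, so the memo is last.

the memo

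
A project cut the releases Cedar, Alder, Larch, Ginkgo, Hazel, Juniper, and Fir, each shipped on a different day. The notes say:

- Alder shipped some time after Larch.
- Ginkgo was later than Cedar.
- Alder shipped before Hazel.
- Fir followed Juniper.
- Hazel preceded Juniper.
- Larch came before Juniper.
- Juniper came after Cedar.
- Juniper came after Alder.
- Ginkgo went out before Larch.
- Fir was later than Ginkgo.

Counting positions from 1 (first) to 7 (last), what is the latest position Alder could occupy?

4

Alder must come before Fir, Hazel, and Juniper — 3 releases forced after it.
Everything else can be placed before Alder in some valid order, so Alder can sit as late as position 7 − 3 = 4.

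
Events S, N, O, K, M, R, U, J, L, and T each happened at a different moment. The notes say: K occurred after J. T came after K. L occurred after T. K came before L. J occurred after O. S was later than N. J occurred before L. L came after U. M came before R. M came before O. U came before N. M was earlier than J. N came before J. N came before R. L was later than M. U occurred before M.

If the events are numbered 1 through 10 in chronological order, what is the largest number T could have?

9

T must come before L — 1 event forced after it.
Everything else can be placed before T in some valid order, so T can sit as late as position 10 − 1 = 9.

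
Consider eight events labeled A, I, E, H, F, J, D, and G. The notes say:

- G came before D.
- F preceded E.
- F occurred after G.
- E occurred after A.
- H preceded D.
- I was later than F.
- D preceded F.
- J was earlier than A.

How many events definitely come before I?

Directly stated before I: F.
D reaches I via D → F → I.
G reaches I via G → F → I.
H reaches I via H → D → F → I.
No chain forces A (or any of the others) ahead of I.
That's D, F, G, and H — 4 in all.

4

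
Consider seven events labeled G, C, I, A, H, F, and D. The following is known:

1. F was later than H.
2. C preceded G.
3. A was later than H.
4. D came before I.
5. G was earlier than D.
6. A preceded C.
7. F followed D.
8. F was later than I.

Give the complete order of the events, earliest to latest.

The constraints fix every adjacent pair, so only one ordering works:
H → A → C → G → D → I → F.

H, A, C, G, D, I, F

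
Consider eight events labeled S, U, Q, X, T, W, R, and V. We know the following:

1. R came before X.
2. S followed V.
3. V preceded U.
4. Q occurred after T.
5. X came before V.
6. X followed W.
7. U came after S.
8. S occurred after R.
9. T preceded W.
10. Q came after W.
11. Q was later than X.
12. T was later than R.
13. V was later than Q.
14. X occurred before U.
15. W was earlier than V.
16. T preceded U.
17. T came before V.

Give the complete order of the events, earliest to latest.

R, T, W, X, Q, V, S, U

The constraints fix every adjacent pair, so only one ordering works:
R → T → W → X → Q → V → S → U.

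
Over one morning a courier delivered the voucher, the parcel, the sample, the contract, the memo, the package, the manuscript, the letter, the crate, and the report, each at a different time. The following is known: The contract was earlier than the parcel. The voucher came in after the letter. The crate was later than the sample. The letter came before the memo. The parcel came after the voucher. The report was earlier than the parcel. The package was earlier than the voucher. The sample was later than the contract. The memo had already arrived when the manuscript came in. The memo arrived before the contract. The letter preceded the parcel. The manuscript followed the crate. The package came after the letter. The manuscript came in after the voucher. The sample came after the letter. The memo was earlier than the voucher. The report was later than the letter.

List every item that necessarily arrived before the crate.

the contract, the letter, the memo, the sample

Directly stated before the crate: the sample.
The contract reaches the crate via the contract → the sample → the crate.
The letter reaches the crate via the letter → the sample → the crate.
The memo reaches the crate via the memo → the contract → the sample → the crate.
No chain forces the manuscript (or any of the others) ahead of the crate.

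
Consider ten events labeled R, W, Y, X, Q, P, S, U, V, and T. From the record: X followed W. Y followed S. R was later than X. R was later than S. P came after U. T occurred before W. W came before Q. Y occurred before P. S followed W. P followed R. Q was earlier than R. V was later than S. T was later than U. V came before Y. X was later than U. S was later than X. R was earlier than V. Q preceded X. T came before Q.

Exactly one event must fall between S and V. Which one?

R

Tracing the constraints gives S → R → V, so R sits after S and before V.
No other event is forced both after S and before V.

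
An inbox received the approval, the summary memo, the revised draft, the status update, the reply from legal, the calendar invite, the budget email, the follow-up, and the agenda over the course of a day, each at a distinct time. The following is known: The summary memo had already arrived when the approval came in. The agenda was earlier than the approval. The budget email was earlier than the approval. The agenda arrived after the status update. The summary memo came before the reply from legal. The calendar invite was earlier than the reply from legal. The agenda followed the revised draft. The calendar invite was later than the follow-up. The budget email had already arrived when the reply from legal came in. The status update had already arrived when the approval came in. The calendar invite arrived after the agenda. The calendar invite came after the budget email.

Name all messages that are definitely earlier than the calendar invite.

the agenda, the budget email, the follow-up, the revised draft, the status update

Directly stated before the calendar invite: the agenda, the budget email, and the follow-up.
The revised draft reaches the calendar invite via the revised draft → the agenda → the calendar invite.
The status update reaches the calendar invite via the status update → the agenda → the calendar invite.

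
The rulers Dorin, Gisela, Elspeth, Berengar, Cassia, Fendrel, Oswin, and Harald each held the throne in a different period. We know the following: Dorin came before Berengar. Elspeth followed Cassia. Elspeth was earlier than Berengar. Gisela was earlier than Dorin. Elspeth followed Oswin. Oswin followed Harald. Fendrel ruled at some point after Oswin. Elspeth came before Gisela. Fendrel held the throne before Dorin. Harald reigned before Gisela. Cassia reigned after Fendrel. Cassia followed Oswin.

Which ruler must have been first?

Harald

Harald has a chain of constraints placing them before every other ruler, so Harald must be first.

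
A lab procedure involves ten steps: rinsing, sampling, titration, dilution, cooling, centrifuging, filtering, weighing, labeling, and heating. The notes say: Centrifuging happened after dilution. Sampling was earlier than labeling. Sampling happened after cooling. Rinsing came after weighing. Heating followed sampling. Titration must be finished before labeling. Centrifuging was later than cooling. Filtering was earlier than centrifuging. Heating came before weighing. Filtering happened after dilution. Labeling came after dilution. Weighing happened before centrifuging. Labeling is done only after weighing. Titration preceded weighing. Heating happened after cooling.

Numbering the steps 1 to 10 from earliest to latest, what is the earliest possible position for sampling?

2

Cooling must come before sampling — 1 forced predecessor.
Nothing else is forced ahead of sampling, so its earliest slot is position 1 + 1 = 2.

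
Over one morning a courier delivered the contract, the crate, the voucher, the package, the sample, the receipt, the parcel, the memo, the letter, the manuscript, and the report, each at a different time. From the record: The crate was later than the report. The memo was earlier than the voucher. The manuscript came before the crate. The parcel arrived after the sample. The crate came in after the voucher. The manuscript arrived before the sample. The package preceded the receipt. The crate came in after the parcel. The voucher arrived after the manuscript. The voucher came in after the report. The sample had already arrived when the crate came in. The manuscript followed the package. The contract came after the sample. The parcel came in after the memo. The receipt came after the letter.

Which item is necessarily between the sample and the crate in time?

Tracing the constraints gives the sample → the parcel → the crate, so the parcel sits after the sample and before the crate.
No other item is forced both after the sample and before the crate.

the parcel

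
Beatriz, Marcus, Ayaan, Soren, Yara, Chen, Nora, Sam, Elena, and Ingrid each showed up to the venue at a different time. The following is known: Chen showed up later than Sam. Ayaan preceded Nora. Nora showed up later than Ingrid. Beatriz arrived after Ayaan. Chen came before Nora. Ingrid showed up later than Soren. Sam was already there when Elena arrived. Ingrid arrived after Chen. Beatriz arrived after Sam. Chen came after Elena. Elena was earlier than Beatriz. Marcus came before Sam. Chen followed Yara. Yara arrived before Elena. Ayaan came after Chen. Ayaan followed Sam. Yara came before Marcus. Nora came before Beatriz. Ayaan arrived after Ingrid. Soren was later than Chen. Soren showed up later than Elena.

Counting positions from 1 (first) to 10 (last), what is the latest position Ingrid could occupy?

Ingrid must come before Ayaan, Beatriz, and Nora — 3 guests forced after them.
Everything else can be placed before Ingrid in some valid order, so Ingrid can sit as late as position 10 − 3 = 7.

7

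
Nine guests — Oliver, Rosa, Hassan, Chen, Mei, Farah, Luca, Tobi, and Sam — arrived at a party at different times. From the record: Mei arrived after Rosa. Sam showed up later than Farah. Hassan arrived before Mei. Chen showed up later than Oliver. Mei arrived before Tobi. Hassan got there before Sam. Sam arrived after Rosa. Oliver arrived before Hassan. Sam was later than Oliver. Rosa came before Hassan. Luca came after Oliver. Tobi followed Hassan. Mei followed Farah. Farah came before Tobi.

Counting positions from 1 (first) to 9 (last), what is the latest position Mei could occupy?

8

Mei must come before Tobi — 1 guest forced after them.
Everything else can be placed before Mei in some valid order, so Mei can sit as late as position 9 − 1 = 8.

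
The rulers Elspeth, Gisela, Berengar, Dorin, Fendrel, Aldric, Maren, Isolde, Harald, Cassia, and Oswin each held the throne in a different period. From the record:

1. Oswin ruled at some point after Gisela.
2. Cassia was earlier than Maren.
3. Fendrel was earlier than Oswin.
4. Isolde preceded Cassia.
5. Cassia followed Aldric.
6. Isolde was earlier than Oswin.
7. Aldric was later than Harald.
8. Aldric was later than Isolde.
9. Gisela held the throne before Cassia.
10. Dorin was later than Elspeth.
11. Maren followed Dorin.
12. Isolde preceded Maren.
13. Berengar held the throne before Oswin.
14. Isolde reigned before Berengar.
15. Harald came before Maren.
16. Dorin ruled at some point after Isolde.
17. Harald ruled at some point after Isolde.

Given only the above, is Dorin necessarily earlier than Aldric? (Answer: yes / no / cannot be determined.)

cannot be determined

No chain of stated constraints runs from Dorin to Aldric, and none runs from Aldric to Dorin either.
So the relative order of Dorin and Aldric is not fixed by the given facts.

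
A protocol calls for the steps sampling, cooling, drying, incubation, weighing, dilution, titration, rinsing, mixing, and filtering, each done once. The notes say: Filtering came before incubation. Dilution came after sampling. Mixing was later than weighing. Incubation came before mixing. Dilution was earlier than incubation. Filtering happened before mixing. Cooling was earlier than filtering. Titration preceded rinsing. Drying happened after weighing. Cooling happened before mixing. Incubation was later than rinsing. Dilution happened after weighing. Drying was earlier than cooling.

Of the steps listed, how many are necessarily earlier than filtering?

3

Directly stated before filtering: cooling.
Drying reaches filtering via drying → cooling → filtering.
Weighing reaches filtering via weighing → drying → cooling → filtering.
No chain forces incubation (or any of the others) ahead of filtering.
That's cooling, drying, and weighing — 3 in all.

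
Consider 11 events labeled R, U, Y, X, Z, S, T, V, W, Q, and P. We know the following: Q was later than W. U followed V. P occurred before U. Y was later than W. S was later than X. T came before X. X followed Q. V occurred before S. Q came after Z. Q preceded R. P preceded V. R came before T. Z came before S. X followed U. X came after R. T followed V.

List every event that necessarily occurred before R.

Directly stated before R: Q.
W reaches R via W → Q → R.
Z reaches R via Z → Q → R.
No chain forces Y (or any of the others) ahead of R.

Q, W, Z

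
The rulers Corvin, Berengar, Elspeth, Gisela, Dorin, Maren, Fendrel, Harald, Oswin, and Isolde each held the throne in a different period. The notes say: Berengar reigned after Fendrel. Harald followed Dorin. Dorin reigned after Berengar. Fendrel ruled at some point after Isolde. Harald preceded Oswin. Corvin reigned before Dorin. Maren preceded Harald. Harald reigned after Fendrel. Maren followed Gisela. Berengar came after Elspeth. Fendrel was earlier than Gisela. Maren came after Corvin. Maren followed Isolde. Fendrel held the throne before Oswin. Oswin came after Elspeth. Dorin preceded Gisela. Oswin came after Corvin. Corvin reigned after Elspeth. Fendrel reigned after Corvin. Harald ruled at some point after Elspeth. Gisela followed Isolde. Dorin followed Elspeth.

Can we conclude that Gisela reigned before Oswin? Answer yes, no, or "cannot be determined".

yes

Chain the constraints: Gisela → Maren → Harald → Oswin. Each link is directly stated, so Gisela comes before Oswin.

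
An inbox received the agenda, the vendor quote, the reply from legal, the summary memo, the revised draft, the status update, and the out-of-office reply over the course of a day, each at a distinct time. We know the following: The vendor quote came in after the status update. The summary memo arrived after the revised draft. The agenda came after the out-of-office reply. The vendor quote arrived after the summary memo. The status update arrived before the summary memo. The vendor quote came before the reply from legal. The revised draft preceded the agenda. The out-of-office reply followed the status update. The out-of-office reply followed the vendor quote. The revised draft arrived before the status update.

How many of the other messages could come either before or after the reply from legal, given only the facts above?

Forced before the reply from legal: the revised draft, the status update, the summary memo, and the vendor quote.
That leaves the agenda and the out-of-office reply with no forced order relative to the reply from legal — 2.

2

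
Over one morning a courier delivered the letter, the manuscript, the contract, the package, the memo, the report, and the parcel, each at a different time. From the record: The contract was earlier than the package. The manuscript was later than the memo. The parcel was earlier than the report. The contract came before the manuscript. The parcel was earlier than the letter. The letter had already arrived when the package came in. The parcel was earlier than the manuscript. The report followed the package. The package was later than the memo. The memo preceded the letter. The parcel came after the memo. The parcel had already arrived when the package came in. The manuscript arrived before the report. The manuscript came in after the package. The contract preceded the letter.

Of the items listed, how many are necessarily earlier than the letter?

3

Directly stated before the letter: the contract, the memo, and the parcel.
No chain forces the package (or any of the others) ahead of the letter.
That's the contract, the memo, and the parcel — 3 in all.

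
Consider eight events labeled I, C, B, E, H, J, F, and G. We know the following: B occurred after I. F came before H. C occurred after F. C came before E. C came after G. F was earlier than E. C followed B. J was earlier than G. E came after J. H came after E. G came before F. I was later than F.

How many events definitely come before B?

Directly stated before B: I.
F reaches B via F → I → B.
G reaches B via G → F → I → B.
J reaches B via J → G → F → I → B.
No chain forces H (or any of the others) ahead of B.
That's F, G, I, and J — 4 in all.

4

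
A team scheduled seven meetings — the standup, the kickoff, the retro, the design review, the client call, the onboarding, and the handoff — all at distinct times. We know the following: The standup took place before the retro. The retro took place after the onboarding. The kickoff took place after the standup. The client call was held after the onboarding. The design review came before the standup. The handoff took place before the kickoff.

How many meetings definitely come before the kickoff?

Directly stated before the kickoff: the handoff and the standup.
The design review reaches the kickoff via the design review → the standup → the kickoff.
That's the design review, the handoff, and the standup — 3 in all.

3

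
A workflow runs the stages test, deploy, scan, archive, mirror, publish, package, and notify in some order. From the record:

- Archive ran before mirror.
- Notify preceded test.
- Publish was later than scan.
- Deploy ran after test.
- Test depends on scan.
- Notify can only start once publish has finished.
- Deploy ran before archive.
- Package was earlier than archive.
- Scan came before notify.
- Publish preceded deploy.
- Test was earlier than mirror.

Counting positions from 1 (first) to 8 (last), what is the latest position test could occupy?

Test must come before archive, deploy, and mirror — 3 stages forced after it.
Everything else can be placed before test in some valid order, so test can sit as late as position 8 − 3 = 5.

5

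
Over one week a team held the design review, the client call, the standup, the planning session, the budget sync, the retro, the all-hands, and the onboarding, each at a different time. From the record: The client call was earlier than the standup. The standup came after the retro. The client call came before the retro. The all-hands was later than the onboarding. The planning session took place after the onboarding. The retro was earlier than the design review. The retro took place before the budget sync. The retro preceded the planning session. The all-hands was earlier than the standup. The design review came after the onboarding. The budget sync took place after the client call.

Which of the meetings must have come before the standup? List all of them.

Directly stated before the standup: the all-hands, the client call, and the retro.
The onboarding reaches the standup via the onboarding → the all-hands → the standup.
No chain forces the design review (or any of the others) ahead of the standup.

the all-hands, the client call, the onboarding, the retro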